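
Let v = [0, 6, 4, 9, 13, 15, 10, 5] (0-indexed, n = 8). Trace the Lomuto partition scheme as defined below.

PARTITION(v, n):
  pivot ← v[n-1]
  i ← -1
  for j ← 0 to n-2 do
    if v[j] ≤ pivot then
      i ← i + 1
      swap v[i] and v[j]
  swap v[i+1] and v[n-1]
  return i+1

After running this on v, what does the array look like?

pivot=5, i=-1
j=0: 0≤5, i=0, swap(0,0) ⇒ [0, 6, 4, 9, 13, 15, 10, 5]
j=1: 6>5, skip
j=2: 4≤5, i=1, swap(1,2) ⇒ [0, 4, 6, 9, 13, 15, 10, 5]
j=3: 9>5, skip
j=4: 13>5, skip
j=5: 15>5, skip
j=6: 10>5, skip
swap(2,7) ⇒ [0, 4, 5, 9, 13, 15, 10, 6]; return 2

[0, 4, 5, 9, 13, 15, 10, 6]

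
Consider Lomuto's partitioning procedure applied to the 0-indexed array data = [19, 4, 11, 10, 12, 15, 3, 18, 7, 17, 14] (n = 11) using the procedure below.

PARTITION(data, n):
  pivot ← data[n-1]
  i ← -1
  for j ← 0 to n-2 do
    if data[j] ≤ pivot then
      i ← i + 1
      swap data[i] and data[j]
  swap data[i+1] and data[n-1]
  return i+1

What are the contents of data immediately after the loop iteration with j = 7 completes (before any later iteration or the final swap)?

pivot = data[10] = 14; i = -1
j=0: data[0]=19 > 14 → no swap
j=1: data[1]=4 ≤ 14 → i=0, swap data[0],data[1] → [4, 19, 11, 10, 12, 15, 3, 18, 7, 17, 14]
j=2: data[2]=11 ≤ 14 → i=1, swap data[1],data[2] → [4, 11, 19, 10, 12, 15, 3, 18, 7, 17, 14]
j=3: data[3]=10 ≤ 14 → i=2, swap data[2],data[3] → [4, 11, 10, 19, 12, 15, 3, 18, 7, 17, 14]
j=4: data[4]=12 ≤ 14 → i=3, swap data[3],data[4] → [4, 11, 10, 12, 19, 15, 3, 18, 7, 17, 14]
j=5: data[5]=15 > 14 → no swap
j=6: data[6]=3 ≤ 14 → i=4, swap data[4],data[6] → [4, 11, 10, 12, 3, 15, 19, 18, 7, 17, 14]
j=7: data[7]=18 > 14 → no swap
(after j=7) data = [4, 11, 10, 12, 3, 15, 19, 18, 7, 17, 14]

[4, 11, 10, 12, 3, 15, 19, 18, 7, 17, 14]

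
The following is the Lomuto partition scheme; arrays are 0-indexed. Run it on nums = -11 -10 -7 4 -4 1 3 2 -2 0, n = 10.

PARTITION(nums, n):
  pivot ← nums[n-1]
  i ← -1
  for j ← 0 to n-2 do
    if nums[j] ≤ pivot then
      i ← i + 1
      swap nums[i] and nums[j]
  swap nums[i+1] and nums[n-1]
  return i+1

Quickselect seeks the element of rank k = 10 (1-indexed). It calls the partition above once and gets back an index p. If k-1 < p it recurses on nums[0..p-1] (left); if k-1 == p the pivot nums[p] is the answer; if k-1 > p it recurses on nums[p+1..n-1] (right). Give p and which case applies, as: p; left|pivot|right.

pivot = nums[9] = 0; i = -1
j=0: nums[0]=-11 ≤ 0 → i=0, swap nums[0],nums[0] (no change) → -11 -10 -7 4 -4 1 3 2 -2 0
j=1: nums[1]=-10 ≤ 0 → i=1, swap nums[1],nums[1] (no change) → -11 -10 -7 4 -4 1 3 2 -2 0
j=2: nums[2]=-7 ≤ 0 → i=2, swap nums[2],nums[2] (no change) → -11 -10 -7 4 -4 1 3 2 -2 0
j=3: nums[3]=4 > 0 → no swap
j=4: nums[4]=-4 ≤ 0 → i=3, swap nums[3],nums[4] → -11 -10 -7 -4 4 1 3 2 -2 0
j=5: nums[5]=1 > 0 → no swap
j=6: nums[6]=3 > 0 → no swap
j=7: nums[7]=2 > 0 → no swap
j=8: nums[8]=-2 ≤ 0 → i=4, swap nums[4],nums[8] → -11 -10 -7 -4 -2 1 3 2 4 0
final swap nums[5],nums[9] → -11 -10 -7 -4 -2 0 3 2 4 1; return 5
p = 5; k-1 = 9 > 5 ⇒ right

5; right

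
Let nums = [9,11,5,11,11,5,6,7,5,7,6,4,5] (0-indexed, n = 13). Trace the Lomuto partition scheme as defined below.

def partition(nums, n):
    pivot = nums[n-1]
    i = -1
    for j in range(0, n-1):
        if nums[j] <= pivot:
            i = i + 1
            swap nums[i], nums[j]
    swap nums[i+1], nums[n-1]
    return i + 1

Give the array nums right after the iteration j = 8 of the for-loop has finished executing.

[5,5,5,11,11,11,6,7,9,7,6,4,5]

pivot=5, i=-1
j=0: 9>5, skip
j=1: 11>5, skip
j=2: 5≤5, i=0, swap(0,2) ⇒ [5,11,9,11,11,5,6,7,5,7,6,4,5]
j=3: 11>5, skip
j=4: 11>5, skip
j=5: 5≤5, i=1, swap(1,5) ⇒ [5,5,9,11,11,11,6,7,5,7,6,4,5]
j=6: 6>5, skip
j=7: 7>5, skip
j=8: 5≤5, i=2, swap(2,8) ⇒ [5,5,5,11,11,11,6,7,9,7,6,4,5]
(after j=8) nums = [5,5,5,11,11,11,6,7,9,7,6,4,5]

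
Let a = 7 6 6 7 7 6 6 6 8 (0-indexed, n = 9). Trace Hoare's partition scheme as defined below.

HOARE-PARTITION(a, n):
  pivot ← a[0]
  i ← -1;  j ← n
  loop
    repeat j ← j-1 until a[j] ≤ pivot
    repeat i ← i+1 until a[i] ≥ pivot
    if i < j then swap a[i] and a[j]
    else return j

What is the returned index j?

4

pivot = a[0] = 7; i = -1, j = 9
j→7 (a[7]=6≤7), i→0 (a[0]=7≥7); i<j, swap → 6 6 6 7 7 6 6 7 8
j→6 (a[6]=6≤7), i→3 (a[3]=7≥7); i<j, swap → 6 6 6 6 7 6 7 7 8
j→5 (a[5]=6≤7), i→4 (a[4]=7≥7); i<j, swap → 6 6 6 6 6 7 7 7 8
j→4, i→5; i≥j, return j=4. a = 6 6 6 6 6 7 7 7 8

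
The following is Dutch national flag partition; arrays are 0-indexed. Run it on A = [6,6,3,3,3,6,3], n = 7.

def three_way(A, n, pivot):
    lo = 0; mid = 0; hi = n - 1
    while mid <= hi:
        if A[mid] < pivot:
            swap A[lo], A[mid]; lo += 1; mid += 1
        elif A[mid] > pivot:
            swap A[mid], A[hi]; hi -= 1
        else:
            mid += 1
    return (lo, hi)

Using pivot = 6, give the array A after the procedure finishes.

[3,3,3,3,6,6,6]

pivot = 6; lo=0, mid=0, hi=6
A[mid]=6=6: mid=1
A[mid]=6=6: mid=2
A[mid]=3<6: swap A[0],A[2]; lo=1,mid=3 → [3,6,6,3,3,6,3]
A[mid]=3<6: swap A[1],A[3]; lo=2,mid=4 → [3,3,6,6,3,6,3]
A[mid]=3<6: swap A[2],A[4]; lo=3,mid=5 → [3,3,3,6,6,6,3]
A[mid]=6=6: mid=6
A[mid]=3<6: swap A[3],A[6]; lo=4,mid=7 → [3,3,3,3,6,6,6]
end: lo=4, hi=6; A = [3,3,3,3,6,6,6]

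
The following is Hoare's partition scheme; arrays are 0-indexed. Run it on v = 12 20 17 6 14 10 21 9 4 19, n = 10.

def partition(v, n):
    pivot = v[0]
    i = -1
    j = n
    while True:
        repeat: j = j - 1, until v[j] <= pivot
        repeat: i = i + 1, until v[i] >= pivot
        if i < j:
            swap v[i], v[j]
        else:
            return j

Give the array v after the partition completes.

pivot = v[0] = 12; i = -1, j = 10
j→8 (v[8]=4≤12), i→0 (v[0]=12≥12); i<j, swap → 4 20 17 6 14 10 21 9 12 19
j→7 (v[7]=9≤12), i→1 (v[1]=20≥12); i<j, swap → 4 9 17 6 14 10 21 20 12 19
j→5 (v[5]=10≤12), i→2 (v[2]=17≥12); i<j, swap → 4 9 10 6 14 17 21 20 12 19
j→3, i→4; i≥j, return j=3. v = 4 9 10 6 14 17 21 20 12 19

4 9 10 6 14 17 21 20 12 19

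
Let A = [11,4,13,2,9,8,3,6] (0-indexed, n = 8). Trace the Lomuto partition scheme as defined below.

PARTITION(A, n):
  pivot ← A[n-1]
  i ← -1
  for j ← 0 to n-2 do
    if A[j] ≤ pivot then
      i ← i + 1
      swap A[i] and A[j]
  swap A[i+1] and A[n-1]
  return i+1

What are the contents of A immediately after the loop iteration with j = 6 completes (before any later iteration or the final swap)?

[4,2,3,11,9,8,13,6]

pivot = A[7] = 6; i = -1
j=0: A[0]=11 > 6 → no swap
j=1: A[1]=4 ≤ 6 → i=0, swap A[0],A[1] → [4,11,13,2,9,8,3,6]
j=2: A[2]=13 > 6 → no swap
j=3: A[3]=2 ≤ 6 → i=1, swap A[1],A[3] → [4,2,13,11,9,8,3,6]
j=4: A[4]=9 > 6 → no swap
j=5: A[5]=8 > 6 → no swap
j=6: A[6]=3 ≤ 6 → i=2, swap A[2],A[6] → [4,2,3,11,9,8,13,6]
(after j=6) A = [4,2,3,11,9,8,13,6]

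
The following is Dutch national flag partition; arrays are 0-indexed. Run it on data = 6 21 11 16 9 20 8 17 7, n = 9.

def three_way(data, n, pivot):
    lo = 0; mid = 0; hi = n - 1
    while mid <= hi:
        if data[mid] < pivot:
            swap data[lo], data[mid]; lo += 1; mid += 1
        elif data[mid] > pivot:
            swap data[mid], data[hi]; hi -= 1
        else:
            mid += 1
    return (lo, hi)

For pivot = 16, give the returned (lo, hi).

pivot = 16; lo=0, mid=0, hi=8
data[mid]=6<16: swap data[0],data[0]; lo=1,mid=1 → 6 21 11 16 9 20 8 17 7
data[mid]=21>16: swap data[1],data[8]; hi=7 → 6 7 11 16 9 20 8 17 21
data[mid]=7<16: swap data[1],data[1]; lo=2,mid=2 → 6 7 11 16 9 20 8 17 21
data[mid]=11<16: swap data[2],data[2]; lo=3,mid=3 → 6 7 11 16 9 20 8 17 21
data[mid]=16=16: mid=4
data[mid]=9<16: swap data[3],data[4]; lo=4,mid=5 → 6 7 11 9 16 20 8 17 21
data[mid]=20>16: swap data[5],data[7]; hi=6 → 6 7 11 9 16 17 8 20 21
data[mid]=17>16: swap data[5],data[6]; hi=5 → 6 7 11 9 16 8 17 20 21
data[mid]=8<16: swap data[4],data[5]; lo=5,mid=6 → 6 7 11 9 8 16 17 20 21
end: lo=5, hi=5; data = 6 7 11 9 8 16 17 20 21

(5, 5)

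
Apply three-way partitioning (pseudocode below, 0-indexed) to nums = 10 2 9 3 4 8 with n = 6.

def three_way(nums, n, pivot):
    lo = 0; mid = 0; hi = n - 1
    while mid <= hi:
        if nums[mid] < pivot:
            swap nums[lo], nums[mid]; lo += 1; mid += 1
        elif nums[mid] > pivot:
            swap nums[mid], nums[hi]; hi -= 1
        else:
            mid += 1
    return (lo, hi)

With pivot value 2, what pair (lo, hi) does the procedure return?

pivot = 2; lo=0, mid=0, hi=5
nums[mid]=10>2: swap nums[0],nums[5]; hi=4 → 8 2 9 3 4 10
nums[mid]=8>2: swap nums[0],nums[4]; hi=3 → 4 2 9 3 8 10
nums[mid]=4>2: swap nums[0],nums[3]; hi=2 → 3 2 9 4 8 10
nums[mid]=3>2: swap nums[0],nums[2]; hi=1 → 9 2 3 4 8 10
nums[mid]=9>2: swap nums[0],nums[1]; hi=0 → 2 9 3 4 8 10
nums[mid]=2=2: mid=1
end: lo=0, hi=0; nums = 2 9 3 4 8 10

(0, 0)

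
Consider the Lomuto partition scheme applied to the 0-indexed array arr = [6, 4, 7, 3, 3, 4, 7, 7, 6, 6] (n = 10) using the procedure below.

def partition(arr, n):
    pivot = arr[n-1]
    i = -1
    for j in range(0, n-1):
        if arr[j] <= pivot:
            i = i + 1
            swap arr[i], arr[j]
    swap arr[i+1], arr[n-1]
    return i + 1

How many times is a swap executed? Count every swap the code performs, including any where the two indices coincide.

7

pivot = arr[9] = 6; i = -1
j=0: arr[0]=6 ≤ 6 → i=0, swap arr[0],arr[0] (no change) → [6, 4, 7, 3, 3, 4, 7, 7, 6, 6]
j=1: arr[1]=4 ≤ 6 → i=1, swap arr[1],arr[1] (no change) → [6, 4, 7, 3, 3, 4, 7, 7, 6, 6]
j=2: arr[2]=7 > 6 → no swap
j=3: arr[3]=3 ≤ 6 → i=2, swap arr[2],arr[3] → [6, 4, 3, 7, 3, 4, 7, 7, 6, 6]
j=4: arr[4]=3 ≤ 6 → i=3, swap arr[3],arr[4] → [6, 4, 3, 3, 7, 4, 7, 7, 6, 6]
j=5: arr[5]=4 ≤ 6 → i=4, swap arr[4],arr[5] → [6, 4, 3, 3, 4, 7, 7, 7, 6, 6]
j=6: arr[6]=7 > 6 → no swap
j=7: arr[7]=7 > 6 → no swap
j=8: arr[8]=6 ≤ 6 → i=5, swap arr[5],arr[8] → [6, 4, 3, 3, 4, 6, 7, 7, 7, 6]
final swap arr[6],arr[9] → [6, 4, 3, 3, 4, 6, 6, 7, 7, 7]; return 6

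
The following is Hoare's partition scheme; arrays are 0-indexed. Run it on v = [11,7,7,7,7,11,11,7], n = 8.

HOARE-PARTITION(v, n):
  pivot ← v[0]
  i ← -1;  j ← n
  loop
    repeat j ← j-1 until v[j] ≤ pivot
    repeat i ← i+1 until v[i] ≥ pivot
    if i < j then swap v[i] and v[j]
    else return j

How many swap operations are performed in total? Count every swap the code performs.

pivot = v[0] = 11; i = -1, j = 8
j→7 (v[7]=7≤11), i→0 (v[0]=11≥11); i<j, swap → [7,7,7,7,7,11,11,11]
j→6 (v[6]=11≤11), i→5 (v[5]=11≥11); i<j, swap → [7,7,7,7,7,11,11,11]
j→5, i→6; i≥j, return j=5. v = [7,7,7,7,7,11,11,11]

2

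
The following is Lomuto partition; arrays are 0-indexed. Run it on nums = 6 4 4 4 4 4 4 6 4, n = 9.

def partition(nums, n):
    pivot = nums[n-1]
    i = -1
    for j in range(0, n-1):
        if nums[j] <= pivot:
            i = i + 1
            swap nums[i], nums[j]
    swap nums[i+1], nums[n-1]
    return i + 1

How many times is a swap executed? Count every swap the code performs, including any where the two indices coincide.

7

pivot = nums[8] = 4; i = -1
j=0: nums[0]=6 > 4 → no swap
j=1: nums[1]=4 ≤ 4 → i=0, swap nums[0],nums[1] → 4 6 4 4 4 4 4 6 4
j=2: nums[2]=4 ≤ 4 → i=1, swap nums[1],nums[2] → 4 4 6 4 4 4 4 6 4
j=3: nums[3]=4 ≤ 4 → i=2, swap nums[2],nums[3] → 4 4 4 6 4 4 4 6 4
j=4: nums[4]=4 ≤ 4 → i=3, swap nums[3],nums[4] → 4 4 4 4 6 4 4 6 4
j=5: nums[5]=4 ≤ 4 → i=4, swap nums[4],nums[5] → 4 4 4 4 4 6 4 6 4
j=6: nums[6]=4 ≤ 4 → i=5, swap nums[5],nums[6] → 4 4 4 4 4 4 6 6 4
j=7: nums[7]=6 > 4 → no swap
final swap nums[6],nums[8] → 4 4 4 4 4 4 4 6 6; return 6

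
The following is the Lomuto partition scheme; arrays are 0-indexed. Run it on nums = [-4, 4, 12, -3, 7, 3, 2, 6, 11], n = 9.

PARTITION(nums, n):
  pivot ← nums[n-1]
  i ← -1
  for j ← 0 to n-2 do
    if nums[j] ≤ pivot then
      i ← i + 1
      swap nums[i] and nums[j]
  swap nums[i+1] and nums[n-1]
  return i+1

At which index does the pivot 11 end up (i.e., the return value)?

7

pivot = nums[8] = 11; i = -1
j=0: nums[0]=-4 ≤ 11 → i=0, swap nums[0],nums[0] (no change) → [-4, 4, 12, -3, 7, 3, 2, 6, 11]
j=1: nums[1]=4 ≤ 11 → i=1, swap nums[1],nums[1] (no change) → [-4, 4, 12, -3, 7, 3, 2, 6, 11]
j=2: nums[2]=12 > 11 → no swap
j=3: nums[3]=-3 ≤ 11 → i=2, swap nums[2],nums[3] → [-4, 4, -3, 12, 7, 3, 2, 6, 11]
j=4: nums[4]=7 ≤ 11 → i=3, swap nums[3],nums[4] → [-4, 4, -3, 7, 12, 3, 2, 6, 11]
j=5: nums[5]=3 ≤ 11 → i=4, swap nums[4],nums[5] → [-4, 4, -3, 7, 3, 12, 2, 6, 11]
j=6: nums[6]=2 ≤ 11 → i=5, swap nums[5],nums[6] → [-4, 4, -3, 7, 3, 2, 12, 6, 11]
j=7: nums[7]=6 ≤ 11 → i=6, swap nums[6],nums[7] → [-4, 4, -3, 7, 3, 2, 6, 12, 11]
final swap nums[7],nums[8] → [-4, 4, -3, 7, 3, 2, 6, 11, 12]; return 7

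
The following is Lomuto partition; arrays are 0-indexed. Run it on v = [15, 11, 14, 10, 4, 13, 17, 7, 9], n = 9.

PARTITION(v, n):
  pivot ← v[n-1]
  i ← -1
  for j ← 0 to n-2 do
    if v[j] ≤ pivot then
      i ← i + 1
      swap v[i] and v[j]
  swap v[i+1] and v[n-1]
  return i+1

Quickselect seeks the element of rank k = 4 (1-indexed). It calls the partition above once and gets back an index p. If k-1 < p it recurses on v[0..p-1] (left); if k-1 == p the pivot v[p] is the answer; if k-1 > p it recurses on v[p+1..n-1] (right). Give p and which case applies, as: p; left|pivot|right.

2; right

pivot = v[8] = 9; i = -1
j=0: v[0]=15 > 9 → no swap
j=1: v[1]=11 > 9 → no swap
j=2: v[2]=14 > 9 → no swap
j=3: v[3]=10 > 9 → no swap
j=4: v[4]=4 ≤ 9 → i=0, swap v[0],v[4] → [4, 11, 14, 10, 15, 13, 17, 7, 9]
j=5: v[5]=13 > 9 → no swap
j=6: v[6]=17 > 9 → no swap
j=7: v[7]=7 ≤ 9 → i=1, swap v[1],v[7] → [4, 7, 14, 10, 15, 13, 17, 11, 9]
final swap v[2],v[8] → [4, 7, 9, 10, 15, 13, 17, 11, 14]; return 2
p = 2; k-1 = 3 > 2 ⇒ right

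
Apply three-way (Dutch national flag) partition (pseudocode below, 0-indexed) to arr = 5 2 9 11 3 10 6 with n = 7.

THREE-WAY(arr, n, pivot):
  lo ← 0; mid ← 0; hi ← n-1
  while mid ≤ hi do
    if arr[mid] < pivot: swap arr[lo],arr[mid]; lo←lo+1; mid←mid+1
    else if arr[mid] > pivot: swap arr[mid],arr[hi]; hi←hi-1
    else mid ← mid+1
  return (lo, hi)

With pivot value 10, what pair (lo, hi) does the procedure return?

lo=0 mid=0 hi=6
5<10: swap(0,0), lo=1 mid=1 ⇒ 5 2 9 11 3 10 6
2<10: swap(1,1), lo=2 mid=2 ⇒ 5 2 9 11 3 10 6
9<10: swap(2,2), lo=3 mid=3 ⇒ 5 2 9 11 3 10 6
11>10: swap(3,6), hi=5 ⇒ 5 2 9 6 3 10 11
6<10: swap(3,3), lo=4 mid=4 ⇒ 5 2 9 6 3 10 11
3<10: swap(4,4), lo=5 mid=5 ⇒ 5 2 9 6 3 10 11
10=10: mid=6
done. lo=5 hi=5; arr=5 2 9 6 3 10 11

(5, 5)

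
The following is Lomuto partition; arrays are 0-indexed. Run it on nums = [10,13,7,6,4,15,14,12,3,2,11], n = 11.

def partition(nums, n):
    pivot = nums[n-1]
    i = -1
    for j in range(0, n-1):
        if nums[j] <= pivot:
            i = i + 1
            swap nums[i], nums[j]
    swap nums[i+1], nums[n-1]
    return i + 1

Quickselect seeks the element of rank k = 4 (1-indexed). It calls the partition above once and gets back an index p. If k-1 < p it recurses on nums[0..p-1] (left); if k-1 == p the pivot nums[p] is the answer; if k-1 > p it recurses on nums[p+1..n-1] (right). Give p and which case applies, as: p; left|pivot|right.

pivot=11, i=-1
j=0: 10≤11, i=0, swap(0,0) ⇒ [10,13,7,6,4,15,14,12,3,2,11]
j=1: 13>11, skip
j=2: 7≤11, i=1, swap(1,2) ⇒ [10,7,13,6,4,15,14,12,3,2,11]
j=3: 6≤11, i=2, swap(2,3) ⇒ [10,7,6,13,4,15,14,12,3,2,11]
j=4: 4≤11, i=3, swap(3,4) ⇒ [10,7,6,4,13,15,14,12,3,2,11]
j=5: 15>11, skip
j=6: 14>11, skip
j=7: 12>11, skip
j=8: 3≤11, i=4, swap(4,8) ⇒ [10,7,6,4,3,15,14,12,13,2,11]
j=9: 2≤11, i=5, swap(5,9) ⇒ [10,7,6,4,3,2,14,12,13,15,11]
swap(6,10) ⇒ [10,7,6,4,3,2,11,12,13,15,14]; return 6
p = 6; k-1 = 3 < 6 ⇒ left

6; left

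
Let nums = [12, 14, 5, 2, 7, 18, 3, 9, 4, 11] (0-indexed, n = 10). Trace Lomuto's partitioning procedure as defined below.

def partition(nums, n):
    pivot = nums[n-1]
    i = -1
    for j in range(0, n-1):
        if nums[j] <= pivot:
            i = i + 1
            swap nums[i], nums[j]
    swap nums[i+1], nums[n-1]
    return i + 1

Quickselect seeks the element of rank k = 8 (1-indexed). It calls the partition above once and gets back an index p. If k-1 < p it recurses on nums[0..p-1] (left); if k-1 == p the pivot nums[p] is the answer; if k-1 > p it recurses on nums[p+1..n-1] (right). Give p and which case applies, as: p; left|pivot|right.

pivot=11, i=-1
j=0: 12>11, skip
j=1: 14>11, skip
j=2: 5≤11, i=0, swap(0,2) ⇒ [5, 14, 12, 2, 7, 18, 3, 9, 4, 11]
j=3: 2≤11, i=1, swap(1,3) ⇒ [5, 2, 12, 14, 7, 18, 3, 9, 4, 11]
j=4: 7≤11, i=2, swap(2,4) ⇒ [5, 2, 7, 14, 12, 18, 3, 9, 4, 11]
j=5: 18>11, skip
j=6: 3≤11, i=3, swap(3,6) ⇒ [5, 2, 7, 3, 12, 18, 14, 9, 4, 11]
j=7: 9≤11, i=4, swap(4,7) ⇒ [5, 2, 7, 3, 9, 18, 14, 12, 4, 11]
j=8: 4≤11, i=5, swap(5,8) ⇒ [5, 2, 7, 3, 9, 4, 14, 12, 18, 11]
swap(6,9) ⇒ [5, 2, 7, 3, 9, 4, 11, 12, 18, 14]; return 6
p = 6; k-1 = 7 > 6 ⇒ right

6; right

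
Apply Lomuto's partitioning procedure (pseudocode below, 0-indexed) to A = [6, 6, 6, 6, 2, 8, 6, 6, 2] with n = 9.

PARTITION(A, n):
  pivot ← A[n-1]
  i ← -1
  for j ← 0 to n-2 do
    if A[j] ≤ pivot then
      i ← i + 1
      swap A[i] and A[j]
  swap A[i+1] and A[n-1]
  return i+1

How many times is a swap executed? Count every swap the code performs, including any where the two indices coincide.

2

pivot=2, i=-1
j=0: 6>2, skip
j=1: 6>2, skip
j=2: 6>2, skip
j=3: 6>2, skip
j=4: 2≤2, i=0, swap(0,4) ⇒ [2, 6, 6, 6, 6, 8, 6, 6, 2]
j=5: 8>2, skip
j=6: 6>2, skip
j=7: 6>2, skip
swap(1,8) ⇒ [2, 2, 6, 6, 6, 8, 6, 6, 6]; return 1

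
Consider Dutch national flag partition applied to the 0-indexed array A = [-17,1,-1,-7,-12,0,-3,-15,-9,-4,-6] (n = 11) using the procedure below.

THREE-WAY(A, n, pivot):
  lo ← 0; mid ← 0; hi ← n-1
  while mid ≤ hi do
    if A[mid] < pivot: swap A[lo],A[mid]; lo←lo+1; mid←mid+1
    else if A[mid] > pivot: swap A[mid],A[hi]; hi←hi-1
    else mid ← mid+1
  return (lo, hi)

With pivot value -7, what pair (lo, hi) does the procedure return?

(4, 4)

lo=0 mid=0 hi=10
-17<-7: swap(0,0), lo=1 mid=1 ⇒ [-17,1,-1,-7,-12,0,-3,-15,-9,-4,-6]
1>-7: swap(1,10), hi=9 ⇒ [-17,-6,-1,-7,-12,0,-3,-15,-9,-4,1]
-6>-7: swap(1,9), hi=8 ⇒ [-17,-4,-1,-7,-12,0,-3,-15,-9,-6,1]
-4>-7: swap(1,8), hi=7 ⇒ [-17,-9,-1,-7,-12,0,-3,-15,-4,-6,1]
-9<-7: swap(1,1), lo=2 mid=2 ⇒ [-17,-9,-1,-7,-12,0,-3,-15,-4,-6,1]
-1>-7: swap(2,7), hi=6 ⇒ [-17,-9,-15,-7,-12,0,-3,-1,-4,-6,1]
-15<-7: swap(2,2), lo=3 mid=3 ⇒ [-17,-9,-15,-7,-12,0,-3,-1,-4,-6,1]
-7=-7: mid=4
-12<-7: swap(3,4), lo=4 mid=5 ⇒ [-17,-9,-15,-12,-7,0,-3,-1,-4,-6,1]
0>-7: swap(5,6), hi=5 ⇒ [-17,-9,-15,-12,-7,-3,0,-1,-4,-6,1]
-3>-7: swap(5,5), hi=4 ⇒ [-17,-9,-15,-12,-7,-3,0,-1,-4,-6,1]
done. lo=4 hi=4; A=[-17,-9,-15,-12,-7,-3,0,-1,-4,-6,1]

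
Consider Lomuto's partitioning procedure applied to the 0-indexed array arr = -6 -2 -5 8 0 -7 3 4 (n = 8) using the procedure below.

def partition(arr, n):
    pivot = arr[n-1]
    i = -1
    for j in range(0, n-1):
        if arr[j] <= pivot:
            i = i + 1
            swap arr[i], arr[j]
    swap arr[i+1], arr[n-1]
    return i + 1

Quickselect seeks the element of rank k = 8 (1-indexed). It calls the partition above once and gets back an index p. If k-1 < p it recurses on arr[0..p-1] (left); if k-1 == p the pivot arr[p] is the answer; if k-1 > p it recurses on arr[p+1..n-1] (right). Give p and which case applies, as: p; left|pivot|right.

6; right

pivot=4, i=-1
j=0: -6≤4, i=0, swap(0,0) ⇒ -6 -2 -5 8 0 -7 3 4
j=1: -2≤4, i=1, swap(1,1) ⇒ -6 -2 -5 8 0 -7 3 4
j=2: -5≤4, i=2, swap(2,2) ⇒ -6 -2 -5 8 0 -7 3 4
j=3: 8>4, skip
j=4: 0≤4, i=3, swap(3,4) ⇒ -6 -2 -5 0 8 -7 3 4
j=5: -7≤4, i=4, swap(4,5) ⇒ -6 -2 -5 0 -7 8 3 4
j=6: 3≤4, i=5, swap(5,6) ⇒ -6 -2 -5 0 -7 3 8 4
swap(6,7) ⇒ -6 -2 -5 0 -7 3 4 8; return 6
p = 6; k-1 = 7 > 6 ⇒ right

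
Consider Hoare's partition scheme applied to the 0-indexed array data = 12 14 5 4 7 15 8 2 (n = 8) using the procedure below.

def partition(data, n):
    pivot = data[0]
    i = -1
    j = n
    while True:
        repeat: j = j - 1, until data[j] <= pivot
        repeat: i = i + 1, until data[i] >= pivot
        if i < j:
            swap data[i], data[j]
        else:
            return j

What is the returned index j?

pivot = data[0] = 12; i = -1, j = 8
j→7 (data[7]=2≤12), i→0 (data[0]=12≥12); i<j, swap → 2 14 5 4 7 15 8 12
j→6 (data[6]=8≤12), i→1 (data[1]=14≥12); i<j, swap → 2 8 5 4 7 15 14 12
j→4, i→5; i≥j, return j=4. data = 2 8 5 4 7 15 14 12

4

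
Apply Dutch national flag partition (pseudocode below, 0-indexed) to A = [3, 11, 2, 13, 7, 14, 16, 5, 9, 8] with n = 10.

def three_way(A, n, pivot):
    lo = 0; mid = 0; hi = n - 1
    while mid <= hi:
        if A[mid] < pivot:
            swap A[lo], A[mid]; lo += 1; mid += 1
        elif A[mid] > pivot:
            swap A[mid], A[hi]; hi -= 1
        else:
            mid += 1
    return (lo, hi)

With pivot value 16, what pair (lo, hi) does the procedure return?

lo=0 mid=0 hi=9
3<16: swap(0,0), lo=1 mid=1 ⇒ [3, 11, 2, 13, 7, 14, 16, 5, 9, 8]
11<16: swap(1,1), lo=2 mid=2 ⇒ [3, 11, 2, 13, 7, 14, 16, 5, 9, 8]
2<16: swap(2,2), lo=3 mid=3 ⇒ [3, 11, 2, 13, 7, 14, 16, 5, 9, 8]
13<16: swap(3,3), lo=4 mid=4 ⇒ [3, 11, 2, 13, 7, 14, 16, 5, 9, 8]
7<16: swap(4,4), lo=5 mid=5 ⇒ [3, 11, 2, 13, 7, 14, 16, 5, 9, 8]
14<16: swap(5,5), lo=6 mid=6 ⇒ [3, 11, 2, 13, 7, 14, 16, 5, 9, 8]
16=16: mid=7
5<16: swap(6,7), lo=7 mid=8 ⇒ [3, 11, 2, 13, 7, 14, 5, 16, 9, 8]
9<16: swap(7,8), lo=8 mid=9 ⇒ [3, 11, 2, 13, 7, 14, 5, 9, 16, 8]
8<16: swap(8,9), lo=9 mid=10 ⇒ [3, 11, 2, 13, 7, 14, 5, 9, 8, 16]
done. lo=9 hi=9; A=[3, 11, 2, 13, 7, 14, 5, 9, 8, 16]

(9, 9)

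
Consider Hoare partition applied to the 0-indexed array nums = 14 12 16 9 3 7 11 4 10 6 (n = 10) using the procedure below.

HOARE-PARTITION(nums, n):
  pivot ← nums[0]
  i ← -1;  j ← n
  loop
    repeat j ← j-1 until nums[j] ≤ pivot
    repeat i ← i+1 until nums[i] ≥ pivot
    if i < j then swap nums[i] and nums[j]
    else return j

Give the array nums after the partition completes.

pivot=14
j stops at 9 (6), i stops at 0 (14); swap ⇒ 6 12 16 9 3 7 11 4 10 14
j stops at 8 (10), i stops at 2 (16); swap ⇒ 6 12 10 9 3 7 11 4 16 14
j stops at 7, i stops at 8; i≥j ⇒ return 7. nums=6 12 10 9 3 7 11 4 16 14

6 12 10 9 3 7 11 4 16 14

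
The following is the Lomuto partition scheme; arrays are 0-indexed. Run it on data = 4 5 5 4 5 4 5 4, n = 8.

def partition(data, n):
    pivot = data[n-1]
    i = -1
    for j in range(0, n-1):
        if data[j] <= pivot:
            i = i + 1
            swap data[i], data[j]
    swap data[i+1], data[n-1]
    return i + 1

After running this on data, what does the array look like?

4 4 4 4 5 5 5 5

pivot=4, i=-1
j=0: 4≤4, i=0, swap(0,0) ⇒ 4 5 5 4 5 4 5 4
j=1: 5>4, skip
j=2: 5>4, skip
j=3: 4≤4, i=1, swap(1,3) ⇒ 4 4 5 5 5 4 5 4
j=4: 5>4, skip
j=5: 4≤4, i=2, swap(2,5) ⇒ 4 4 4 5 5 5 5 4
j=6: 5>4, skip
swap(3,7) ⇒ 4 4 4 4 5 5 5 5; return 3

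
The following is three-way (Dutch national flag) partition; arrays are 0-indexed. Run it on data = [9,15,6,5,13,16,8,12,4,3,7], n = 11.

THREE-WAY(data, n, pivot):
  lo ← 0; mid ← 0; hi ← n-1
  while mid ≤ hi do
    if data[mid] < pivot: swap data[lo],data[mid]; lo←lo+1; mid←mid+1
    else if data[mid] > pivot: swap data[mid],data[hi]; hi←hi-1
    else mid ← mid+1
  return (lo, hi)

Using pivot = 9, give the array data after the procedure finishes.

lo=0 mid=0 hi=10
9=9: mid=1
15>9: swap(1,10), hi=9 ⇒ [9,7,6,5,13,16,8,12,4,3,15]
7<9: swap(0,1), lo=1 mid=2 ⇒ [7,9,6,5,13,16,8,12,4,3,15]
6<9: swap(1,2), lo=2 mid=3 ⇒ [7,6,9,5,13,16,8,12,4,3,15]
5<9: swap(2,3), lo=3 mid=4 ⇒ [7,6,5,9,13,16,8,12,4,3,15]
13>9: swap(4,9), hi=8 ⇒ [7,6,5,9,3,16,8,12,4,13,15]
3<9: swap(3,4), lo=4 mid=5 ⇒ [7,6,5,3,9,16,8,12,4,13,15]
16>9: swap(5,8), hi=7 ⇒ [7,6,5,3,9,4,8,12,16,13,15]
4<9: swap(4,5), lo=5 mid=6 ⇒ [7,6,5,3,4,9,8,12,16,13,15]
8<9: swap(5,6), lo=6 mid=7 ⇒ [7,6,5,3,4,8,9,12,16,13,15]
12>9: swap(7,7), hi=6 ⇒ [7,6,5,3,4,8,9,12,16,13,15]
done. lo=6 hi=6; data=[7,6,5,3,4,8,9,12,16,13,15]

[7,6,5,3,4,8,9,12,16,13,15]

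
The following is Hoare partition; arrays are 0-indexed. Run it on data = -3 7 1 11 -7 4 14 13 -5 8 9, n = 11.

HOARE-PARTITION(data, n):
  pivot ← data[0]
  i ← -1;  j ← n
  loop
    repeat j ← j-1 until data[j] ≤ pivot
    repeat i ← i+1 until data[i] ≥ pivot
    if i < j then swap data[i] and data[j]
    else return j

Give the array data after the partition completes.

-5 -7 1 11 7 4 14 13 -3 8 9

pivot = data[0] = -3; i = -1, j = 11
j→8 (data[8]=-5≤-3), i→0 (data[0]=-3≥-3); i<j, swap → -5 7 1 11 -7 4 14 13 -3 8 9
j→4 (data[4]=-7≤-3), i→1 (data[1]=7≥-3); i<j, swap → -5 -7 1 11 7 4 14 13 -3 8 9
j→1, i→2; i≥j, return j=1. data = -5 -7 1 11 7 4 14 13 -3 8 9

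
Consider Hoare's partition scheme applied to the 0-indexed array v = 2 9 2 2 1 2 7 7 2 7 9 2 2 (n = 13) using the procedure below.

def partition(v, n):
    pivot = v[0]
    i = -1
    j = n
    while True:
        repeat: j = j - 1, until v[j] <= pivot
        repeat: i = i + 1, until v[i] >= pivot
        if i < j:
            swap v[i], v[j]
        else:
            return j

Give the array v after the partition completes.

pivot=2
j stops at 12 (2), i stops at 0 (2); swap ⇒ 2 9 2 2 1 2 7 7 2 7 9 2 2
j stops at 11 (2), i stops at 1 (9); swap ⇒ 2 2 2 2 1 2 7 7 2 7 9 9 2
j stops at 8 (2), i stops at 2 (2); swap ⇒ 2 2 2 2 1 2 7 7 2 7 9 9 2
j stops at 5 (2), i stops at 3 (2); swap ⇒ 2 2 2 2 1 2 7 7 2 7 9 9 2
j stops at 4, i stops at 5; i≥j ⇒ return 4. v=2 2 2 2 1 2 7 7 2 7 9 9 2

2 2 2 2 1 2 7 7 2 7 9 9 2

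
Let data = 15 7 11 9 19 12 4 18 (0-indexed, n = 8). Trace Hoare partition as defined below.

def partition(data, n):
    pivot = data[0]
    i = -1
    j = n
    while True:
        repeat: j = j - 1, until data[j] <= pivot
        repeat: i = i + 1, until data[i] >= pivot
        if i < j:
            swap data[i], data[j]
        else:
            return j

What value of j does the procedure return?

4

pivot = data[0] = 15; i = -1, j = 8
j→6 (data[6]=4≤15), i→0 (data[0]=15≥15); i<j, swap → 4 7 11 9 19 12 15 18
j→5 (data[5]=12≤15), i→4 (data[4]=19≥15); i<j, swap → 4 7 11 9 12 19 15 18
j→4, i→5; i≥j, return j=4. data = 4 7 11 9 12 19 15 18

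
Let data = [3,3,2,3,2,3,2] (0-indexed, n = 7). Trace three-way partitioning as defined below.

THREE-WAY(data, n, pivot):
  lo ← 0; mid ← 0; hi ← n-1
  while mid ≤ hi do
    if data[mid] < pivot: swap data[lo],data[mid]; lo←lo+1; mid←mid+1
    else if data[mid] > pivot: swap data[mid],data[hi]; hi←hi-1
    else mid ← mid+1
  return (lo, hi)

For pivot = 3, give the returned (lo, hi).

lo=0 mid=0 hi=6
3=3: mid=1
3=3: mid=2
2<3: swap(0,2), lo=1 mid=3 ⇒ [2,3,3,3,2,3,2]
3=3: mid=4
2<3: swap(1,4), lo=2 mid=5 ⇒ [2,2,3,3,3,3,2]
3=3: mid=6
2<3: swap(2,6), lo=3 mid=7 ⇒ [2,2,2,3,3,3,3]
done. lo=3 hi=6; data=[2,2,2,3,3,3,3]

(3, 6)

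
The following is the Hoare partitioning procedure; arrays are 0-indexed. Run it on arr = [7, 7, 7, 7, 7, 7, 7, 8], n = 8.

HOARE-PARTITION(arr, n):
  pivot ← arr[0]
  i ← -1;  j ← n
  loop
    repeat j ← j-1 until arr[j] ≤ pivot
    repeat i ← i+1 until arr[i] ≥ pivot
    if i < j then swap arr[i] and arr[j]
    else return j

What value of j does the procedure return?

3

pivot=7
j stops at 6 (7), i stops at 0 (7); swap ⇒ [7, 7, 7, 7, 7, 7, 7, 8]
j stops at 5 (7), i stops at 1 (7); swap ⇒ [7, 7, 7, 7, 7, 7, 7, 8]
j stops at 4 (7), i stops at 2 (7); swap ⇒ [7, 7, 7, 7, 7, 7, 7, 8]
j stops at 3, i stops at 3; i≥j ⇒ return 3. arr=[7, 7, 7, 7, 7, 7, 7, 8]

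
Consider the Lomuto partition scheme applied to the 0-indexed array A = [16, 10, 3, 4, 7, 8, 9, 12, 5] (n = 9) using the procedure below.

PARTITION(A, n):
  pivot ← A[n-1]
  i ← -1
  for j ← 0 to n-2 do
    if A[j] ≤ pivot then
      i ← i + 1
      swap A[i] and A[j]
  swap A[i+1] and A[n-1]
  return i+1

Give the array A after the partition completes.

[3, 4, 5, 10, 7, 8, 9, 12, 16]

pivot = A[8] = 5; i = -1
j=0: A[0]=16 > 5 → no swap
j=1: A[1]=10 > 5 → no swap
j=2: A[2]=3 ≤ 5 → i=0, swap A[0],A[2] → [3, 10, 16, 4, 7, 8, 9, 12, 5]
j=3: A[3]=4 ≤ 5 → i=1, swap A[1],A[3] → [3, 4, 16, 10, 7, 8, 9, 12, 5]
j=4: A[4]=7 > 5 → no swap
j=5: A[5]=8 > 5 → no swap
j=6: A[6]=9 > 5 → no swap
j=7: A[7]=12 > 5 → no swap
final swap A[2],A[8] → [3, 4, 5, 10, 7, 8, 9, 12, 16]; return 2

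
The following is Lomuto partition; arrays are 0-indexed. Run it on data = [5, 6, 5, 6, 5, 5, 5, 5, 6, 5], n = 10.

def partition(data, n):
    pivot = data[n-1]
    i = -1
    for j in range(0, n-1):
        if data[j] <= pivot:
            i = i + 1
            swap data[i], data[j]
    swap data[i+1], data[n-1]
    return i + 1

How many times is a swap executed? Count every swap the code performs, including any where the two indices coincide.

7

pivot = data[9] = 5; i = -1
j=0: data[0]=5 ≤ 5 → i=0, swap data[0],data[0] (no change) → [5, 6, 5, 6, 5, 5, 5, 5, 6, 5]
j=1: data[1]=6 > 5 → no swap
j=2: data[2]=5 ≤ 5 → i=1, swap data[1],data[2] → [5, 5, 6, 6, 5, 5, 5, 5, 6, 5]
j=3: data[3]=6 > 5 → no swap
j=4: data[4]=5 ≤ 5 → i=2, swap data[2],data[4] → [5, 5, 5, 6, 6, 5, 5, 5, 6, 5]
j=5: data[5]=5 ≤ 5 → i=3, swap data[3],data[5] → [5, 5, 5, 5, 6, 6, 5, 5, 6, 5]
j=6: data[6]=5 ≤ 5 → i=4, swap data[4],data[6] → [5, 5, 5, 5, 5, 6, 6, 5, 6, 5]
j=7: data[7]=5 ≤ 5 → i=5, swap data[5],data[7] → [5, 5, 5, 5, 5, 5, 6, 6, 6, 5]
j=8: data[8]=6 > 5 → no swap
final swap data[6],data[9] → [5, 5, 5, 5, 5, 5, 5, 6, 6, 6]; return 6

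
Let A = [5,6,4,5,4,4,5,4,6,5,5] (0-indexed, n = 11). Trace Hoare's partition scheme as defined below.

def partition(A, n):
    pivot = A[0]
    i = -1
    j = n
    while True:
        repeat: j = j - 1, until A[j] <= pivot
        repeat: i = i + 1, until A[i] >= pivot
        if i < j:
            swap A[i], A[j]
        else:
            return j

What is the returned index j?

6

pivot=5
j stops at 10 (5), i stops at 0 (5); swap ⇒ [5,6,4,5,4,4,5,4,6,5,5]
j stops at 9 (5), i stops at 1 (6); swap ⇒ [5,5,4,5,4,4,5,4,6,6,5]
j stops at 7 (4), i stops at 3 (5); swap ⇒ [5,5,4,4,4,4,5,5,6,6,5]
j stops at 6, i stops at 6; i≥j ⇒ return 6. A=[5,5,4,4,4,4,5,5,6,6,5]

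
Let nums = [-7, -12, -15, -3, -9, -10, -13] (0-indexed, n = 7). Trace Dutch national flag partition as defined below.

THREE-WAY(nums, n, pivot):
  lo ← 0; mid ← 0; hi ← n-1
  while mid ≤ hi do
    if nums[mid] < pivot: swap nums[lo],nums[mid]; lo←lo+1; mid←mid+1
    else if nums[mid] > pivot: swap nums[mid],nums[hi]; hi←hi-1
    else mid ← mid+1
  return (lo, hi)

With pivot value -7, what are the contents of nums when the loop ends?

lo=0 mid=0 hi=6
-7=-7: mid=1
-12<-7: swap(0,1), lo=1 mid=2 ⇒ [-12, -7, -15, -3, -9, -10, -13]
-15<-7: swap(1,2), lo=2 mid=3 ⇒ [-12, -15, -7, -3, -9, -10, -13]
-3>-7: swap(3,6), hi=5 ⇒ [-12, -15, -7, -13, -9, -10, -3]
-13<-7: swap(2,3), lo=3 mid=4 ⇒ [-12, -15, -13, -7, -9, -10, -3]
-9<-7: swap(3,4), lo=4 mid=5 ⇒ [-12, -15, -13, -9, -7, -10, -3]
-10<-7: swap(4,5), lo=5 mid=6 ⇒ [-12, -15, -13, -9, -10, -7, -3]
done. lo=5 hi=5; nums=[-12, -15, -13, -9, -10, -7, -3]

[-12, -15, -13, -9, -10, -7, -3]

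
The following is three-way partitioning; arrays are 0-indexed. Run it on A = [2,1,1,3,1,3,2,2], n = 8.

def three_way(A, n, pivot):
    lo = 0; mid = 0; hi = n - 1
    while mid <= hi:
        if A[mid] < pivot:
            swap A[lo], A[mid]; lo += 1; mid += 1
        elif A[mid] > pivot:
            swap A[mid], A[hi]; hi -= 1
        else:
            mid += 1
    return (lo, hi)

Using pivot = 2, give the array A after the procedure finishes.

[1,1,1,2,2,2,3,3]

pivot = 2; lo=0, mid=0, hi=7
A[mid]=2=2: mid=1
A[mid]=1<2: swap A[0],A[1]; lo=1,mid=2 → [1,2,1,3,1,3,2,2]
A[mid]=1<2: swap A[1],A[2]; lo=2,mid=3 → [1,1,2,3,1,3,2,2]
A[mid]=3>2: swap A[3],A[7]; hi=6 → [1,1,2,2,1,3,2,3]
A[mid]=2=2: mid=4
A[mid]=1<2: swap A[2],A[4]; lo=3,mid=5 → [1,1,1,2,2,3,2,3]
A[mid]=3>2: swap A[5],A[6]; hi=5 → [1,1,1,2,2,2,3,3]
A[mid]=2=2: mid=6
end: lo=3, hi=5; A = [1,1,1,2,2,2,3,3]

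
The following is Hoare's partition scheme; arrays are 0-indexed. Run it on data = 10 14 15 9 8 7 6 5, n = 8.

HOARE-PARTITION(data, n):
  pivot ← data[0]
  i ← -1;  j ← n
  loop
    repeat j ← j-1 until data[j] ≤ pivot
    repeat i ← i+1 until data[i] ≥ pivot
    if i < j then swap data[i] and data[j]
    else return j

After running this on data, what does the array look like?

5 6 7 9 8 15 14 10

pivot = data[0] = 10; i = -1, j = 8
j→7 (data[7]=5≤10), i→0 (data[0]=10≥10); i<j, swap → 5 14 15 9 8 7 6 10
j→6 (data[6]=6≤10), i→1 (data[1]=14≥10); i<j, swap → 5 6 15 9 8 7 14 10
j→5 (data[5]=7≤10), i→2 (data[2]=15≥10); i<j, swap → 5 6 7 9 8 15 14 10
j→4, i→5; i≥j, return j=4. data = 5 6 7 9 8 15 14 10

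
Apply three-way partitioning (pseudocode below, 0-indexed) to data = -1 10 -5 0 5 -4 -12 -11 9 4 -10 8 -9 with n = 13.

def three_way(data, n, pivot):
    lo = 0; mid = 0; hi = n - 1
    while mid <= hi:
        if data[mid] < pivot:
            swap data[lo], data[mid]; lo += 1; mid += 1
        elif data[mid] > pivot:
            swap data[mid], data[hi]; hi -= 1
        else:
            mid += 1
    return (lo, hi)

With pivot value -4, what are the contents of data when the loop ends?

-9 -10 -5 -11 -12 -4 5 9 4 0 8 10 -1

pivot = -4; lo=0, mid=0, hi=12
data[mid]=-1>-4: swap data[0],data[12]; hi=11 → -9 10 -5 0 5 -4 -12 -11 9 4 -10 8 -1
data[mid]=-9<-4: swap data[0],data[0]; lo=1,mid=1 → -9 10 -5 0 5 -4 -12 -11 9 4 -10 8 -1
data[mid]=10>-4: swap data[1],data[11]; hi=10 → -9 8 -5 0 5 -4 -12 -11 9 4 -10 10 -1
data[mid]=8>-4: swap data[1],data[10]; hi=9 → -9 -10 -5 0 5 -4 -12 -11 9 4 8 10 -1
data[mid]=-10<-4: swap data[1],data[1]; lo=2,mid=2 → -9 -10 -5 0 5 -4 -12 -11 9 4 8 10 -1
data[mid]=-5<-4: swap data[2],data[2]; lo=3,mid=3 → -9 -10 -5 0 5 -4 -12 -11 9 4 8 10 -1
data[mid]=0>-4: swap data[3],data[9]; hi=8 → -9 -10 -5 4 5 -4 -12 -11 9 0 8 10 -1
data[mid]=4>-4: swap data[3],data[8]; hi=7 → -9 -10 -5 9 5 -4 -12 -11 4 0 8 10 -1
data[mid]=9>-4: swap data[3],data[7]; hi=6 → -9 -10 -5 -11 5 -4 -12 9 4 0 8 10 -1
data[mid]=-11<-4: swap data[3],data[3]; lo=4,mid=4 → -9 -10 -5 -11 5 -4 -12 9 4 0 8 10 -1
data[mid]=5>-4: swap data[4],data[6]; hi=5 → -9 -10 -5 -11 -12 -4 5 9 4 0 8 10 -1
data[mid]=-12<-4: swap data[4],data[4]; lo=5,mid=5 → -9 -10 -5 -11 -12 -4 5 9 4 0 8 10 -1
data[mid]=-4=-4: mid=6
end: lo=5, hi=5; data = -9 -10 -5 -11 -12 -4 5 9 4 0 8 10 -1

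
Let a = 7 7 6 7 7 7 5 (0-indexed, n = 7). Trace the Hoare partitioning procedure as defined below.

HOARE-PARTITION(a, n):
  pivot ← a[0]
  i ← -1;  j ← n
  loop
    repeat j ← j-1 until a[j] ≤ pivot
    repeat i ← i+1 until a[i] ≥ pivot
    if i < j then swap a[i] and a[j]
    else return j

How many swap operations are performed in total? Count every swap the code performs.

3

pivot = a[0] = 7; i = -1, j = 7
j→6 (a[6]=5≤7), i→0 (a[0]=7≥7); i<j, swap → 5 7 6 7 7 7 7
j→5 (a[5]=7≤7), i→1 (a[1]=7≥7); i<j, swap → 5 7 6 7 7 7 7
j→4 (a[4]=7≤7), i→3 (a[3]=7≥7); i<j, swap → 5 7 6 7 7 7 7
j→3, i→4; i≥j, return j=3. a = 5 7 6 7 7 7 7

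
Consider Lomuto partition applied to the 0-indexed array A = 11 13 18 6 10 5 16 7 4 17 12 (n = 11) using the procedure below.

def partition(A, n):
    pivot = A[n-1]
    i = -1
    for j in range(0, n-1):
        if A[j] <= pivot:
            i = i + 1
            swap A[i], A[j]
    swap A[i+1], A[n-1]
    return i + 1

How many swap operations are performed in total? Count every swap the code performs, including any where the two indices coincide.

7

pivot = A[10] = 12; i = -1
j=0: A[0]=11 ≤ 12 → i=0, swap A[0],A[0] (no change) → 11 13 18 6 10 5 16 7 4 17 12
j=1: A[1]=13 > 12 → no swap
j=2: A[2]=18 > 12 → no swap
j=3: A[3]=6 ≤ 12 → i=1, swap A[1],A[3] → 11 6 18 13 10 5 16 7 4 17 12
j=4: A[4]=10 ≤ 12 → i=2, swap A[2],A[4] → 11 6 10 13 18 5 16 7 4 17 12
j=5: A[5]=5 ≤ 12 → i=3, swap A[3],A[5] → 11 6 10 5 18 13 16 7 4 17 12
j=6: A[6]=16 > 12 → no swap
j=7: A[7]=7 ≤ 12 → i=4, swap A[4],A[7] → 11 6 10 5 7 13 16 18 4 17 12
j=8: A[8]=4 ≤ 12 → i=5, swap A[5],A[8] → 11 6 10 5 7 4 16 18 13 17 12
j=9: A[9]=17 > 12 → no swap
final swap A[6],A[10] → 11 6 10 5 7 4 12 18 13 17 16; return 6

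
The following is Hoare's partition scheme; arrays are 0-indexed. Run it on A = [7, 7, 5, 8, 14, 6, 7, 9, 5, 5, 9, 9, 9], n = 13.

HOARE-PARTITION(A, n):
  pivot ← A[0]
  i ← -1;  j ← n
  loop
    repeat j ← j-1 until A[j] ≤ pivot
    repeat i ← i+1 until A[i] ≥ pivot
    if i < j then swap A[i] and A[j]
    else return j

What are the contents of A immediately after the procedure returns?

pivot = A[0] = 7; i = -1, j = 13
j→9 (A[9]=5≤7), i→0 (A[0]=7≥7); i<j, swap → [5, 7, 5, 8, 14, 6, 7, 9, 5, 7, 9, 9, 9]
j→8 (A[8]=5≤7), i→1 (A[1]=7≥7); i<j, swap → [5, 5, 5, 8, 14, 6, 7, 9, 7, 7, 9, 9, 9]
j→6 (A[6]=7≤7), i→3 (A[3]=8≥7); i<j, swap → [5, 5, 5, 7, 14, 6, 8, 9, 7, 7, 9, 9, 9]
j→5 (A[5]=6≤7), i→4 (A[4]=14≥7); i<j, swap → [5, 5, 5, 7, 6, 14, 8, 9, 7, 7, 9, 9, 9]
j→4, i→5; i≥j, return j=4. A = [5, 5, 5, 7, 6, 14, 8, 9, 7, 7, 9, 9, 9]

[5, 5, 5, 7, 6, 14, 8, 9, 7, 7, 9, 9, 9]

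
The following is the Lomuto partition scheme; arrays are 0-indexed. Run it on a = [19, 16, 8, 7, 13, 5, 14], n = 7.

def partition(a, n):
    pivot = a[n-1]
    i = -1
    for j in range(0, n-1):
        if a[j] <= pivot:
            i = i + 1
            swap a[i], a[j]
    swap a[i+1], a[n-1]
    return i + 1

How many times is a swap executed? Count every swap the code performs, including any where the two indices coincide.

pivot = a[6] = 14; i = -1
j=0: a[0]=19 > 14 → no swap
j=1: a[1]=16 > 14 → no swap
j=2: a[2]=8 ≤ 14 → i=0, swap a[0],a[2] → [8, 16, 19, 7, 13, 5, 14]
j=3: a[3]=7 ≤ 14 → i=1, swap a[1],a[3] → [8, 7, 19, 16, 13, 5, 14]
j=4: a[4]=13 ≤ 14 → i=2, swap a[2],a[4] → [8, 7, 13, 16, 19, 5, 14]
j=5: a[5]=5 ≤ 14 → i=3, swap a[3],a[5] → [8, 7, 13, 5, 19, 16, 14]
final swap a[4],a[6] → [8, 7, 13, 5, 14, 16, 19]; return 4

5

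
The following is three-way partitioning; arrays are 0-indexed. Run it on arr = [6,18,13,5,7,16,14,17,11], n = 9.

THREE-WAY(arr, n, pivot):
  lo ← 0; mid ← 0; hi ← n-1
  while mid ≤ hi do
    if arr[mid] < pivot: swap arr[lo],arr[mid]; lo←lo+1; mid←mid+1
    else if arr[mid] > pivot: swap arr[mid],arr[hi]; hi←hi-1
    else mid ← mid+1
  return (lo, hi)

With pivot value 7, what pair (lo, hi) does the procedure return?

pivot = 7; lo=0, mid=0, hi=8
arr[mid]=6<7: swap arr[0],arr[0]; lo=1,mid=1 → [6,18,13,5,7,16,14,17,11]
arr[mid]=18>7: swap arr[1],arr[8]; hi=7 → [6,11,13,5,7,16,14,17,18]
arr[mid]=11>7: swap arr[1],arr[7]; hi=6 → [6,17,13,5,7,16,14,11,18]
arr[mid]=17>7: swap arr[1],arr[6]; hi=5 → [6,14,13,5,7,16,17,11,18]
arr[mid]=14>7: swap arr[1],arr[5]; hi=4 → [6,16,13,5,7,14,17,11,18]
arr[mid]=16>7: swap arr[1],arr[4]; hi=3 → [6,7,13,5,16,14,17,11,18]
arr[mid]=7=7: mid=2
arr[mid]=13>7: swap arr[2],arr[3]; hi=2 → [6,7,5,13,16,14,17,11,18]
arr[mid]=5<7: swap arr[1],arr[2]; lo=2,mid=3 → [6,5,7,13,16,14,17,11,18]
end: lo=2, hi=2; arr = [6,5,7,13,16,14,17,11,18]

(2, 2)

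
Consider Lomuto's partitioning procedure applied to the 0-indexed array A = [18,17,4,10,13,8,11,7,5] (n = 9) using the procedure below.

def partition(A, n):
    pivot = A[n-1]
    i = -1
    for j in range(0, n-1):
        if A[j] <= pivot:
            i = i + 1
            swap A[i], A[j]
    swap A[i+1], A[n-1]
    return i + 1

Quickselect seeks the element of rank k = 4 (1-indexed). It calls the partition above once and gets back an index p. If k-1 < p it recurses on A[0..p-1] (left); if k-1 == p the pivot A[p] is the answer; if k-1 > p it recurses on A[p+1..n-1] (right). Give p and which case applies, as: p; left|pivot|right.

1; right

pivot = A[8] = 5; i = -1
j=0: A[0]=18 > 5 → no swap
j=1: A[1]=17 > 5 → no swap
j=2: A[2]=4 ≤ 5 → i=0, swap A[0],A[2] → [4,17,18,10,13,8,11,7,5]
j=3: A[3]=10 > 5 → no swap
j=4: A[4]=13 > 5 → no swap
j=5: A[5]=8 > 5 → no swap
j=6: A[6]=11 > 5 → no swap
j=7: A[7]=7 > 5 → no swap
final swap A[1],A[8] → [4,5,18,10,13,8,11,7,17]; return 1
p = 1; k-1 = 3 > 1 ⇒ right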